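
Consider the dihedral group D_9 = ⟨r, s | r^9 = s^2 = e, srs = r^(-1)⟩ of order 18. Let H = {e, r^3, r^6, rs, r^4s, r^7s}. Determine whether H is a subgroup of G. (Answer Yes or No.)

|H| = 6 divides |G| = 18, consistent with Lagrange.
H contains the identity, every element's inverse is in H, and H is closed under ·: it is a subgroup.

Yes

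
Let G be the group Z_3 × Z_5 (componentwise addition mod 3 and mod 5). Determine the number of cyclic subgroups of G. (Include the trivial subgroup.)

4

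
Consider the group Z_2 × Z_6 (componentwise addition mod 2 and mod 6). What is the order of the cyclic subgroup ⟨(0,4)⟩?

The order of (0,4) in Z_2 × Z_6 is lcm(ord(0) in Z_2, ord(4) in Z_6).
ord(0) = 1 and ord(4) = 3, so |⟨(0,4)⟩| = lcm(1, 3) = 3.

3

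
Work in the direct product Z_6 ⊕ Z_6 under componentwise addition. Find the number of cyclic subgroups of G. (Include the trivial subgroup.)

20

Each element a generates a cyclic subgroup ⟨a⟩; distinct elements may generate the same one (a cyclic group of order d has φ(d) generators).
Cyclic subgroups by order — order 1: 1; order 2: 3; order 3: 4; order 6: 12.
Total: 20.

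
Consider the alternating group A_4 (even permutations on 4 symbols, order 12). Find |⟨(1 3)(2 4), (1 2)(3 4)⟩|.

|⟨(1 3)(2 4)⟩| = 2 and |⟨(1 2)(3 4)⟩| = 2, so |H| is a multiple of lcm(2, 2) = 2 and divides |G| = 12.
Closing under the operation: H = {e, (1 2)(3 4), (1 3)(2 4), (1 4)(2 3)}, so |H| = 4.

4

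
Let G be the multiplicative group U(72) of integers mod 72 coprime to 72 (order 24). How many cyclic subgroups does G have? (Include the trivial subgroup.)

Group the elements of G by the cyclic subgroup they generate; each cyclic subgroup of order d accounts for φ(d) elements.
Cyclic subgroups by order — order 1: 1; order 2: 7; order 3: 1; order 6: 7.
Total: 16.

16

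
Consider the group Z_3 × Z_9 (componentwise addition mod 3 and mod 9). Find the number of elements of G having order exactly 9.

An element (a,b) has order lcm(ord(a), ord(b)); count pairs with lcm equal to 9.
Enumerating gives 18 such elements.

18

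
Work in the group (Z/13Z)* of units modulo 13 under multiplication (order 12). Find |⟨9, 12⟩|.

|⟨9⟩| = 3 and |⟨12⟩| = 2, so |H| is a multiple of lcm(3, 2) = 6 and divides |G| = 12.
Closing under the operation: H = {1, 3, 4, 9, 10, 12}, so |H| = 6.

6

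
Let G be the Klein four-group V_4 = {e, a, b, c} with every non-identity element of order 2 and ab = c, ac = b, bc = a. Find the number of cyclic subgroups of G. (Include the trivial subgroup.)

A cyclic subgroup of order d is generated by each of its φ(d) elements of order d, so the cyclic subgroups of order d number (#elements of order d)/φ(d).
Cyclic subgroups by order — order 1: 1; order 2: 3.
Total: 4.

4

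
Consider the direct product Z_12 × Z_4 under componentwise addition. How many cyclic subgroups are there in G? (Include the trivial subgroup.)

Each element a generates a cyclic subgroup ⟨a⟩; distinct elements may generate the same one (a cyclic group of order d has φ(d) generators).
Cyclic subgroups by order — order 1: 1; order 2: 3; order 3: 1; order 4: 6; order 6: 3; order 12: 6.
Total: 20.

20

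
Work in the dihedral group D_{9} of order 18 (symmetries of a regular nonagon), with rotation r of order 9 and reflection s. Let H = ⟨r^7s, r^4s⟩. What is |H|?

6

|⟨r^7s⟩| = 2 and |⟨r^4s⟩| = 2, so |H| is a multiple of lcm(2, 2) = 2 and divides |G| = 18.
Closing under the operation: H = {e, r^3, r^6, rs, r^4s, r^7s}, so |H| = 6.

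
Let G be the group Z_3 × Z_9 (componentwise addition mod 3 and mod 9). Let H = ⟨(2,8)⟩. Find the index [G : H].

|⟨(2,8)⟩| = 9 and |G| = 27.
By Lagrange, [G : H] = |G|/|H| = 27/9 = 3.

3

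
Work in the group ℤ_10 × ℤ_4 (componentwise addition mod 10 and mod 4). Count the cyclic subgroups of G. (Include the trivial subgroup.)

12

Group the elements of G by the cyclic subgroup they generate; each cyclic subgroup of order d accounts for φ(d) elements.
Cyclic subgroups by order — order 1: 1; order 2: 3; order 4: 2; order 5: 1; order 10: 3; order 20: 2.
Total: 12.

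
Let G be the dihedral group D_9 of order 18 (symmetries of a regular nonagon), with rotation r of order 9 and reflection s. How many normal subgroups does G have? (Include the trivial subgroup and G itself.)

4

G has 16 subgroups. Checking conjugation-invariance by order — order 1: 1/1 normal; order 2: 0/9 normal; order 3: 1/1 normal; order 6: 0/3 normal; order 9: 1/1 normal; order 18: 1/1 normal.
Total normal subgroups: 4.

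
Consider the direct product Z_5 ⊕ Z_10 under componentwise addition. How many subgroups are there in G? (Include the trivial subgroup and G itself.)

|G| = 50, so by Lagrange every subgroup order divides 50. Divisors: 1, 2, 5, 10, 25, 50.
Subgroups by order — order 1: 1; order 2: 1; order 5: 6; order 10: 6; order 25: 1; order 50: 1.
Total: 1 + 1 + 6 + 6 + 1 + 1 = 16.

16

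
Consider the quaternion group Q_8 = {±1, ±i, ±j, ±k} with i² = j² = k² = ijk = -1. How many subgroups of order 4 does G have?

|G| = 8 and 4 | 8, so subgroups of order 4 are possible by Lagrange.
The subgroups of order 4 are: {1, -1, i, -i}; {1, -1, j, -j}; {1, -1, k, -k}.
So G has 3 subgroups of order 4.

3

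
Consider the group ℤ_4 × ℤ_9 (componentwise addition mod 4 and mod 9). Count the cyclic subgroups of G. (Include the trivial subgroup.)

Each element a generates a cyclic subgroup ⟨a⟩; distinct elements may generate the same one (a cyclic group of order d has φ(d) generators).
Cyclic subgroups by order — order 1: 1; order 2: 1; order 3: 1; order 4: 1; order 6: 1; order 9: 1; order 12: 1; order 18: 1; order 36: 1.
Total: 9.

9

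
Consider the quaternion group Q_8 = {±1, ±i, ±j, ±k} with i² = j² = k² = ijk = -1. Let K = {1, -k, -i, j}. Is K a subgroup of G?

No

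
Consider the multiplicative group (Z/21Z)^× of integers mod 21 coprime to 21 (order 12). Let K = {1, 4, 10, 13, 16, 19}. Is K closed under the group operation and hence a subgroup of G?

Yes

|K| = 6 divides |G| = 12, consistent with Lagrange.
K contains the identity, every element's inverse is in K, and K is closed under ·: it is a subgroup.
In fact K = ⟨19⟩.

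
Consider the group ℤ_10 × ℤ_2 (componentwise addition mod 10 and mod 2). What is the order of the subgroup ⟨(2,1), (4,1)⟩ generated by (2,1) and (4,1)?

10

|⟨(2,1)⟩| = 10 and |⟨(4,1)⟩| = 10, so |H| is a multiple of lcm(10, 10) = 10 and divides |G| = 20.
Closing under the operation: H = {(0,0), (0,1), (2,0), (2,1), (4,0), (4,1), (6,0), (6,1), (8,0), (8,1)}, so |H| = 10.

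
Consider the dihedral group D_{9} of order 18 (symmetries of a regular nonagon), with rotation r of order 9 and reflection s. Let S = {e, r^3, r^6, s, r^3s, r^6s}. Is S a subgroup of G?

|S| = 6 divides |G| = 18, consistent with Lagrange.
S contains the identity, every element's inverse is in S, and S is closed under ·: it is a subgroup.

Yes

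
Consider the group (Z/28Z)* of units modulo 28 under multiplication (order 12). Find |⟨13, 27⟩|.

4

|⟨13⟩| = 2 and |⟨27⟩| = 2, so |H| is a multiple of lcm(2, 2) = 2 and divides |G| = 12.
Closing under the operation: H = {1, 13, 15, 27}, so |H| = 4.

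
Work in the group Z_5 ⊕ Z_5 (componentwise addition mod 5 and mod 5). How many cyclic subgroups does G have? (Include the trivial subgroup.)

7

Each element a generates a cyclic subgroup ⟨a⟩; distinct elements may generate the same one (a cyclic group of order d has φ(d) generators).
Cyclic subgroups by order — order 1: 1; order 5: 6.
Total: 7.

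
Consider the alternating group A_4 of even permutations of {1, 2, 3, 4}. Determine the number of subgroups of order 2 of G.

3

|G| = 12 and 2 | 12, so subgroups of order 2 are possible by Lagrange.
The subgroups of order 2 are: {e, (1 2)(3 4)}; {e, (1 3)(2 4)}; {e, (1 4)(2 3)}.
So G has 3 subgroups of order 2.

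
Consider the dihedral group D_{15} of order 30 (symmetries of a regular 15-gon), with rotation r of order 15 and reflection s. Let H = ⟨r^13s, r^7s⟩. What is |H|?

10

|⟨r^13s⟩| = 2 and |⟨r^7s⟩| = 2, so |H| is a multiple of lcm(2, 2) = 2 and divides |G| = 30.
Closing under the operation: H = {e, r^3, r^6, r^9, r^12, rs, r^4s, r^7s, r^10s, r^13s}, so |H| = 10.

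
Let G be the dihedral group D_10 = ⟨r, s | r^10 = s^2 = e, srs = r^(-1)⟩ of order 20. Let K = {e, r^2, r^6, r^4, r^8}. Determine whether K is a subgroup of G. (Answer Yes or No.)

Yes

|K| = 5 divides |G| = 20, consistent with Lagrange.
K contains the identity, every element's inverse is in K, and K is closed under ·: it is a subgroup.
In fact K = ⟨r^4⟩.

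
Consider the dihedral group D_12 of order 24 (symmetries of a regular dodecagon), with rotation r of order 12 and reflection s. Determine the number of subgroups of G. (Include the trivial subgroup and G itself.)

34

|G| = 24, so by Lagrange every subgroup order divides 24. Divisors: 1, 2, 3, 4, 6, 8, 12, 24.
Subgroups by order — order 1: 1; order 2: 13; order 3: 1; order 4: 7; order 6: 5; order 8: 3; order 12: 3; order 24: 1.
Total: 1 + 13 + 1 + 7 + 5 + 3 + 3 + 1 = 34.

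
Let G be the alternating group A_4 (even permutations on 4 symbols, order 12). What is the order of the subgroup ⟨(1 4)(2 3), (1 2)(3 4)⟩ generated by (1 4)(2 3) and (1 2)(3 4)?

|⟨(1 4)(2 3)⟩| = 2 and |⟨(1 2)(3 4)⟩| = 2, so |H| is a multiple of lcm(2, 2) = 2 and divides |G| = 12.
Closing under the operation: H = {e, (1 2)(3 4), (1 3)(2 4), (1 4)(2 3)}, so |H| = 4.

4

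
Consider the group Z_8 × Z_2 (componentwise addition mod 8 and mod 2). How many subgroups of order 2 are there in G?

|G| = 16 and 2 | 16, so subgroups of order 2 are possible by Lagrange.
The subgroups of order 2 are: {(0,0), (0,1)}; {(0,0), (4,0)}; {(0,0), (4,1)}.
So G has 3 subgroups of order 2.

3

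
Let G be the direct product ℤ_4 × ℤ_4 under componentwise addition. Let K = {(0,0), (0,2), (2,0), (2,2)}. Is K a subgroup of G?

Yes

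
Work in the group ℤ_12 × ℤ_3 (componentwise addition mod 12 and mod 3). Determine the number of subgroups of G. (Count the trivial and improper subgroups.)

|G| = 36, so by Lagrange every subgroup order divides 36. Divisors: 1, 2, 3, 4, 6, 9, 12, 18, 36.
Subgroups by order — order 1: 1; order 2: 1; order 3: 4; order 4: 1; order 6: 4; order 9: 1; order 12: 4; order 18: 1; order 36: 1.
Total: 1 + 1 + 4 + 1 + 4 + 1 + 4 + 1 + 1 = 18.

18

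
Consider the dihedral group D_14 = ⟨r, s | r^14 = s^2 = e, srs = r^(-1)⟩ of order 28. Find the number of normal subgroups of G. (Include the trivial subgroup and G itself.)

7

G has 28 subgroups. Checking conjugation-invariance by order — order 1: 1/1 normal; order 2: 1/15 normal; order 4: 0/7 normal; order 7: 1/1 normal; order 14: 3/3 normal; order 28: 1/1 normal.
Total normal subgroups: 7.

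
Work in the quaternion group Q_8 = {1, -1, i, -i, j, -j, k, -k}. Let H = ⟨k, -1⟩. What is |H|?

|⟨k⟩| = 4 and |⟨-1⟩| = 2, so |H| is a multiple of lcm(4, 2) = 4 and divides |G| = 8.
Closing under the operation: H = {1, -1, k, -k}, so |H| = 4.

4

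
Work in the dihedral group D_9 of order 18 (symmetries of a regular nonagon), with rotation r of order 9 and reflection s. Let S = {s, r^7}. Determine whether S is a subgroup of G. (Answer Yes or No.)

The identity e ∉ S, so S is not a subgroup.

No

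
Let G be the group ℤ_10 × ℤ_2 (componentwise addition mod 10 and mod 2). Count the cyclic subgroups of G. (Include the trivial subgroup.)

Group the elements of G by the cyclic subgroup they generate; each cyclic subgroup of order d accounts for φ(d) elements.
Cyclic subgroups by order — order 1: 1; order 2: 3; order 5: 1; order 10: 3.
Total: 8.

8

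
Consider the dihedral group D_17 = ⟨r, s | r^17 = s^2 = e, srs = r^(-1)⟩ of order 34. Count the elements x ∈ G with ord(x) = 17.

16

Enumerating element orders in G gives 16 elements of order 17.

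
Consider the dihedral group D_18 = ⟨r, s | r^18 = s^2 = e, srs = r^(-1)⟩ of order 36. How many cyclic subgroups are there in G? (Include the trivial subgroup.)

24

A cyclic subgroup of order d is generated by each of its φ(d) elements of order d, so the cyclic subgroups of order d number (#elements of order d)/φ(d).
Cyclic subgroups by order — order 1: 1; order 2: 19; order 3: 1; order 6: 1; order 9: 1; order 18: 1.
Total: 24.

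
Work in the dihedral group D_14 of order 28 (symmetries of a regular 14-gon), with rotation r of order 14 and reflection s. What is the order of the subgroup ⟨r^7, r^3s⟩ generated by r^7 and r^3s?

|⟨r^7⟩| = 2 and |⟨r^3s⟩| = 2, so |H| is a multiple of lcm(2, 2) = 2 and divides |G| = 28.
Closing under the operation: H = {e, r^7, r^3s, r^10s}, so |H| = 4.

4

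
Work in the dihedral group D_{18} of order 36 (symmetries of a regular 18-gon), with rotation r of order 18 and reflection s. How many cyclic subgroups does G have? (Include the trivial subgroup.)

Group the elements of G by the cyclic subgroup they generate; each cyclic subgroup of order d accounts for φ(d) elements.
Cyclic subgroups by order — order 1: 1; order 2: 19; order 3: 1; order 6: 1; order 9: 1; order 18: 1.
Total: 24.

24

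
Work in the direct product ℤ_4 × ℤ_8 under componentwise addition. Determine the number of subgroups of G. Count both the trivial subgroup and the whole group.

|G| = 32, so by Lagrange every subgroup order divides 32. Divisors: 1, 2, 4, 8, 16, 32.
Subgroups by order — order 1: 1; order 2: 3; order 4: 7; order 8: 7; order 16: 3; order 32: 1.
Total: 1 + 3 + 7 + 7 + 3 + 1 = 22.

22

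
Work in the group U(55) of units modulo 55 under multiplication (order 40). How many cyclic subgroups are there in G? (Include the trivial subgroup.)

12

Each element a generates a cyclic subgroup ⟨a⟩; distinct elements may generate the same one (a cyclic group of order d has φ(d) generators).
Cyclic subgroups by order — order 1: 1; order 2: 3; order 4: 2; order 5: 1; order 10: 3; order 20: 2.
Total: 12.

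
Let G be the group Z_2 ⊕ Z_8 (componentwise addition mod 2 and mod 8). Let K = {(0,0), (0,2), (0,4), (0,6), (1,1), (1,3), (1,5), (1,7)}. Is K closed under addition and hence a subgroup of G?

Yes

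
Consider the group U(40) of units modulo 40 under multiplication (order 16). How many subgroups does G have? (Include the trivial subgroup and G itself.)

|G| = 16, so by Lagrange every subgroup order divides 16. Divisors: 1, 2, 4, 8, 16.
Subgroups by order — order 1: 1; order 2: 7; order 4: 11; order 8: 7; order 16: 1.
Total: 1 + 7 + 11 + 7 + 1 = 27.

27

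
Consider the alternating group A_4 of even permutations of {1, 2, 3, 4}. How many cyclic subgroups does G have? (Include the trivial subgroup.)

Group the elements of G by the cyclic subgroup they generate; each cyclic subgroup of order d accounts for φ(d) elements.
Cyclic subgroups by order — order 1: 1; order 2: 3; order 3: 4.
Total: 8.

8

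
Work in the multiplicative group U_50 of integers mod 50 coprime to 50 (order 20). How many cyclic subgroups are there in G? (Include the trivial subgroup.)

Group the elements of G by the cyclic subgroup they generate; each cyclic subgroup of order d accounts for φ(d) elements.
Cyclic subgroups by order — order 1: 1; order 2: 1; order 4: 1; order 5: 1; order 10: 1; order 20: 1.
Total: 6.

6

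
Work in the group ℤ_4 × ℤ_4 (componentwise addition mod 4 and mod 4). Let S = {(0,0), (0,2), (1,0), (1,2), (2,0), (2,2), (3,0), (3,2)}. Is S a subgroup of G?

Yes

|S| = 8 divides |G| = 16, consistent with Lagrange.
S contains the identity, every element's inverse is in S, and S is closed under +: it is a subgroup.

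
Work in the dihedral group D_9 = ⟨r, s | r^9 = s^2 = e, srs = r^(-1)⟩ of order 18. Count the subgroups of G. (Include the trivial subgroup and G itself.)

16

|G| = 18, so by Lagrange every subgroup order divides 18. Divisors: 1, 2, 3, 6, 9, 18.
Subgroups by order — order 1: 1; order 2: 9; order 3: 1; order 6: 3; order 9: 1; order 18: 1.
Total: 1 + 9 + 1 + 3 + 1 + 1 = 16.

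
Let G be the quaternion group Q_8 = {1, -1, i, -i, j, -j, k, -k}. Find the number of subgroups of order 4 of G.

3

|G| = 8 and 4 | 8, so subgroups of order 4 are possible by Lagrange.
The subgroups of order 4 are: {1, -1, i, -i}; {1, -1, j, -j}; {1, -1, k, -k}.
So G has 3 subgroups of order 4.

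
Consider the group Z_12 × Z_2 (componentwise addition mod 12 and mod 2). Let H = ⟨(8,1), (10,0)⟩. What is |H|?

12

|⟨(8,1)⟩| = 6 and |⟨(10,0)⟩| = 6, so |H| is a multiple of lcm(6, 6) = 6 and divides |G| = 24.
Closing under the operation: H = {(0,0), (0,1), (2,0), (2,1), (4,0), (4,1), (6,0), (6,1), (8,0), (8,1), (10,0), (10,1)}, so |H| = 12.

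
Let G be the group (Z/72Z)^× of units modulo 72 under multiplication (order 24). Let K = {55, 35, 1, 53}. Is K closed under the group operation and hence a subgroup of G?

|K| = 4 divides |G| = 24, consistent with Lagrange.
K contains the identity, every element's inverse is in K, and K is closed under ·: it is a subgroup.

Yes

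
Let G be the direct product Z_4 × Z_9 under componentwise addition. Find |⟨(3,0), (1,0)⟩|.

4

|⟨(3,0)⟩| = 4 and |⟨(1,0)⟩| = 4, so |H| is a multiple of lcm(4, 4) = 4 and divides |G| = 36.
Closing under the operation: H = {(0,0), (1,0), (2,0), (3,0)}, so |H| = 4.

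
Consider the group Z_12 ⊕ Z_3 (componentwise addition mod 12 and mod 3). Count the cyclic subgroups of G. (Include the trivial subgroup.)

Group the elements of G by the cyclic subgroup they generate; each cyclic subgroup of order d accounts for φ(d) elements.
Cyclic subgroups by order — order 1: 1; order 2: 1; order 3: 4; order 4: 1; order 6: 4; order 12: 4.
Total: 15.

15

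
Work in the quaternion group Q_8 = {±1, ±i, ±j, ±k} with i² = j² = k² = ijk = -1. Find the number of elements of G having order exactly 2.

1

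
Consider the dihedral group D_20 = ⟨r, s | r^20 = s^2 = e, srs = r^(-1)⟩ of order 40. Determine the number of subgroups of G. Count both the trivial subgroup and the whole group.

|G| = 40, so by Lagrange every subgroup order divides 40. Divisors: 1, 2, 4, 5, 8, 10, 20, 40.
Subgroups by order — order 1: 1; order 2: 21; order 4: 11; order 5: 1; order 8: 5; order 10: 5; order 20: 3; order 40: 1.
Total: 1 + 21 + 11 + 1 + 5 + 5 + 3 + 1 = 48.

48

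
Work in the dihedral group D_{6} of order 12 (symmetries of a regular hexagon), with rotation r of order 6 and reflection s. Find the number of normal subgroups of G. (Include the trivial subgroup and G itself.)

7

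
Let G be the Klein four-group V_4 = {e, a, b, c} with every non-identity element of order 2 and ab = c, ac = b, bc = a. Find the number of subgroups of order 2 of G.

3

|G| = 4 and 2 | 4, so subgroups of order 2 are possible by Lagrange.
The subgroups of order 2 are: {e, a}; {e, b}; {e, c}.
So G has 3 subgroups of order 2.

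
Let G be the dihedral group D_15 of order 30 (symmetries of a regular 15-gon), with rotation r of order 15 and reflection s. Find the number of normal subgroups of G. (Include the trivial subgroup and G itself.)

G has 28 subgroups. Checking conjugation-invariance by order — order 1: 1/1 normal; order 2: 0/15 normal; order 3: 1/1 normal; order 5: 1/1 normal; order 6: 0/5 normal; order 10: 0/3 normal; order 15: 1/1 normal; order 30: 1/1 normal.
Total normal subgroups: 5.

5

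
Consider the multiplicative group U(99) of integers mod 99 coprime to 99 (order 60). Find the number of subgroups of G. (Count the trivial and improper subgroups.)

20

|G| = 60, so by Lagrange every subgroup order divides 60. Divisors: 1, 2, 3, 4, 5, 6, 10, 12, 15, 20, 30, 60.
Subgroups by order — order 1: 1; order 2: 3; order 3: 1; order 4: 1; order 5: 1; order 6: 3; order 10: 3; order 12: 1; order 15: 1; order 20: 1; order 30: 3; order 60: 1.
Total: 1 + 3 + 1 + 1 + 1 + 3 + 3 + 1 + 1 + 1 + 3 + 1 = 20.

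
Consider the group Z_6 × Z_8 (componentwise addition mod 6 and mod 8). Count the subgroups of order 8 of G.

3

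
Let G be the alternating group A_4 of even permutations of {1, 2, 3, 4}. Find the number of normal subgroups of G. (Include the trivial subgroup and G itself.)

G has 10 subgroups. Checking conjugation-invariance by order — order 1: 1/1 normal; order 2: 0/3 normal; order 3: 0/4 normal; order 4: 1/1 normal; order 12: 1/1 normal.
Total normal subgroups: 3.

3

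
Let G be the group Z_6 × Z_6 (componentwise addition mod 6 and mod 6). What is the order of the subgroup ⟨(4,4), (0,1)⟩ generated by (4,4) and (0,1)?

18

|⟨(4,4)⟩| = 3 and |⟨(0,1)⟩| = 6, so |H| is a multiple of lcm(3, 6) = 6 and divides |G| = 36.
Closing under the operation: H = {(0,0), (0,1), (0,2), (0,3), (0,4), (0,5), (2,0), (2,1), (2,2), (2,3), (2,4), (2,5), (4,0), (4,1), (4,2), (4,3), (4,4), (4,5)}, so |H| = 18.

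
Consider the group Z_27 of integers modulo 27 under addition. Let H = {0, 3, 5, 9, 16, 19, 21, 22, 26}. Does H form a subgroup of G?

3 ∈ H but its inverse 24 ∉ H, so H is not a subgroup.

No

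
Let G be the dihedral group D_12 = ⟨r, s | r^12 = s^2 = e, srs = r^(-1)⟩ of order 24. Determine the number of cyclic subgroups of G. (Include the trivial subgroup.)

Each element a generates a cyclic subgroup ⟨a⟩; distinct elements may generate the same one (a cyclic group of order d has φ(d) generators).
Cyclic subgroups by order — order 1: 1; order 2: 13; order 3: 1; order 4: 1; order 6: 1; order 12: 1.
Total: 18.

18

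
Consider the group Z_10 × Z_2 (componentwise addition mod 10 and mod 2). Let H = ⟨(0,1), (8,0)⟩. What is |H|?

10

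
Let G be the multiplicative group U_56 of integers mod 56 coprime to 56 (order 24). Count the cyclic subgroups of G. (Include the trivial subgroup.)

16

Each element a generates a cyclic subgroup ⟨a⟩; distinct elements may generate the same one (a cyclic group of order d has φ(d) generators).
Cyclic subgroups by order — order 1: 1; order 2: 7; order 3: 1; order 6: 7.
Total: 16.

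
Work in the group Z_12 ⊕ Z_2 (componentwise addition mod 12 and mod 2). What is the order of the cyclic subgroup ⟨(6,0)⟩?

The order of (6,0) in Z_12 × Z_2 is lcm(ord(6) in Z_12, ord(0) in Z_2).
ord(6) = 2 and ord(0) = 1, so |⟨(6,0)⟩| = lcm(2, 1) = 2.

2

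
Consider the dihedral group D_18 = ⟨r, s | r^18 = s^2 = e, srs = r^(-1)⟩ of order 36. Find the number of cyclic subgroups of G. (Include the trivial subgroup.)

24

Each element a generates a cyclic subgroup ⟨a⟩; distinct elements may generate the same one (a cyclic group of order d has φ(d) generators).
Cyclic subgroups by order — order 1: 1; order 2: 19; order 3: 1; order 6: 1; order 9: 1; order 18: 1.
Total: 24.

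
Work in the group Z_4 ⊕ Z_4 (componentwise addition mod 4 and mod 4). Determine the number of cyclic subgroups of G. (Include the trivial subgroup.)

A cyclic subgroup of order d is generated by each of its φ(d) elements of order d, so the cyclic subgroups of order d number (#elements of order d)/φ(d).
Cyclic subgroups by order — order 1: 1; order 2: 3; order 4: 6.
Total: 10.

10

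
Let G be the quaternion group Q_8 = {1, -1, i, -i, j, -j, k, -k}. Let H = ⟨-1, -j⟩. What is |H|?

4

|⟨-1⟩| = 2 and |⟨-j⟩| = 4, so |H| is a multiple of lcm(2, 4) = 4 and divides |G| = 8.
Closing under the operation: H = {1, -1, j, -j}, so |H| = 4.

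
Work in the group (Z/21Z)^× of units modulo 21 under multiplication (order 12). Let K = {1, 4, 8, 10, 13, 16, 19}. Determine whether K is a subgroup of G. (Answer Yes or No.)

|K| = 7 does not divide |G| = 12, so by Lagrange K is not a subgroup.

No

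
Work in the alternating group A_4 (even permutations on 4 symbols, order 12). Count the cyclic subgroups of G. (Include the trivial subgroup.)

8

Group the elements of G by the cyclic subgroup they generate; each cyclic subgroup of order d accounts for φ(d) elements.
Cyclic subgroups by order — order 1: 1; order 2: 3; order 3: 4.
Total: 8.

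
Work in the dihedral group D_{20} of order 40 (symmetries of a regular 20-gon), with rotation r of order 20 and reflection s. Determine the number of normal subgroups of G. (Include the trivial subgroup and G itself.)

G has 48 subgroups. Checking conjugation-invariance by order — order 1: 1/1 normal; order 2: 1/21 normal; order 4: 1/11 normal; order 5: 1/1 normal; order 8: 0/5 normal; order 10: 1/5 normal; order 20: 3/3 normal; order 40: 1/1 normal.
Total normal subgroups: 9.

9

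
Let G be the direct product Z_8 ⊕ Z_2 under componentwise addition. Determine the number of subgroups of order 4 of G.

3

|G| = 16 and 4 | 16, so subgroups of order 4 are possible by Lagrange.
The subgroups of order 4 are: {(0,0), (0,1), (4,0), (4,1)}; {(0,0), (2,0), (4,0), (6,0)}; {(0,0), (2,1), (4,0), (6,1)}.
So G has 3 subgroups of order 4.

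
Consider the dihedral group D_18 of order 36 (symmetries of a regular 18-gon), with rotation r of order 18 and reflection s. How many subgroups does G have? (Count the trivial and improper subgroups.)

|G| = 36, so by Lagrange every subgroup order divides 36. Divisors: 1, 2, 3, 4, 6, 9, 12, 18, 36.
Subgroups by order — order 1: 1; order 2: 19; order 3: 1; order 4: 9; order 6: 7; order 9: 1; order 12: 3; order 18: 3; order 36: 1.
Total: 1 + 19 + 1 + 9 + 7 + 1 + 3 + 3 + 1 = 45.

45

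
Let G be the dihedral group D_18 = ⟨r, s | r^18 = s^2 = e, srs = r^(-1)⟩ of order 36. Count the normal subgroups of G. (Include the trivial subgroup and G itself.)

9

G has 45 subgroups. Checking conjugation-invariance by order — order 1: 1/1 normal; order 2: 1/19 normal; order 3: 1/1 normal; order 4: 0/9 normal; order 6: 1/7 normal; order 9: 1/1 normal; order 12: 0/3 normal; order 18: 3/3 normal; order 36: 1/1 normal.
Total normal subgroups: 9.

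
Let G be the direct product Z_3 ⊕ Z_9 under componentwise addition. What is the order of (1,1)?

9

The order of (1,1) in Z_3 × Z_9 is lcm(ord(1) in Z_3, ord(1) in Z_9).
ord(1) = 3 and ord(1) = 9, so |⟨(1,1)⟩| = lcm(3, 9) = 9.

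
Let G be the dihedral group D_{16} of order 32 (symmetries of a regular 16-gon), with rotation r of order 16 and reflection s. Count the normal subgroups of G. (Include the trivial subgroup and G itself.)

8

G has 36 subgroups. Checking conjugation-invariance by order — order 1: 1/1 normal; order 2: 1/17 normal; order 4: 1/9 normal; order 8: 1/5 normal; order 16: 3/3 normal; order 32: 1/1 normal.
Total normal subgroups: 8.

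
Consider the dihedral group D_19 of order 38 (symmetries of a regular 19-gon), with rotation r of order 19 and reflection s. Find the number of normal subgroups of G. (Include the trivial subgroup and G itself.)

3

G has 22 subgroups. Checking conjugation-invariance by order — order 1: 1/1 normal; order 2: 0/19 normal; order 19: 1/1 normal; order 38: 1/1 normal.
Total normal subgroups: 3.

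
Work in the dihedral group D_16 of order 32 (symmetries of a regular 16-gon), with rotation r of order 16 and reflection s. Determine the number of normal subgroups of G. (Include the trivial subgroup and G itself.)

G has 36 subgroups. Checking conjugation-invariance by order — order 1: 1/1 normal; order 2: 1/17 normal; order 4: 1/9 normal; order 8: 1/5 normal; order 16: 3/3 normal; order 32: 1/1 normal.
Total normal subgroups: 8.

8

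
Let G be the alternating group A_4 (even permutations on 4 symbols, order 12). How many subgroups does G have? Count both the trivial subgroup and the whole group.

10

|G| = 12, so by Lagrange every subgroup order divides 12. Divisors: 1, 2, 3, 4, 6, 12.
Subgroups by order — order 1: 1; order 2: 3; order 3: 4; order 4: 1; order 6: 0; order 12: 1.
Total: 1 + 3 + 4 + 1 + 0 + 1 = 10.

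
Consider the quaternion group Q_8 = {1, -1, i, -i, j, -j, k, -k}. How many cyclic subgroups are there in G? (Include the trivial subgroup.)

5

Group the elements of G by the cyclic subgroup they generate; each cyclic subgroup of order d accounts for φ(d) elements.
Cyclic subgroups by order — order 1: 1; order 2: 1; order 4: 3.
Total: 5.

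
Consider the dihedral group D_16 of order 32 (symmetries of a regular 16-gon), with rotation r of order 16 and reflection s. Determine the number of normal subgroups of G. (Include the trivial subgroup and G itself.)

8

G has 36 subgroups. Checking conjugation-invariance by order — order 1: 1/1 normal; order 2: 1/17 normal; order 4: 1/9 normal; order 8: 1/5 normal; order 16: 3/3 normal; order 32: 1/1 normal.
Total normal subgroups: 8.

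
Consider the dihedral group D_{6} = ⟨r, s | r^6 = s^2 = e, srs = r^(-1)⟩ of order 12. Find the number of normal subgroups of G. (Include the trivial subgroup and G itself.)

7

G has 16 subgroups. Checking conjugation-invariance by order — order 1: 1/1 normal; order 2: 1/7 normal; order 3: 1/1 normal; order 4: 0/3 normal; order 6: 3/3 normal; order 12: 1/1 normal.
Total normal subgroups: 7.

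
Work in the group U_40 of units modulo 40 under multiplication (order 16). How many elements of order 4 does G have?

The elements of order 4 are: 3, 7, 13, 17, 23, 27, 33, 37.
That's 8.

8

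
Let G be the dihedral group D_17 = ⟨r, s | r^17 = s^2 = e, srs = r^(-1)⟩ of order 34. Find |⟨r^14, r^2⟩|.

17

|⟨r^14⟩| = 17 and |⟨r^2⟩| = 17, so |H| is a multiple of lcm(17, 17) = 17 and divides |G| = 34.
Closing under the operation: H = {e, r, r^2, r^3, r^4, r^5, r^6, r^7, r^8, r^9, r^10, r^11, r^12, r^13, r^14, r^15, r^16}, so |H| = 17.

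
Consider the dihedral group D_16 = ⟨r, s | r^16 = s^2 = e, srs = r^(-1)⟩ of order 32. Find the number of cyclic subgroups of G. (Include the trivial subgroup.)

Group the elements of G by the cyclic subgroup they generate; each cyclic subgroup of order d accounts for φ(d) elements.
Cyclic subgroups by order — order 1: 1; order 2: 17; order 4: 1; order 8: 1; order 16: 1.
Total: 21.

21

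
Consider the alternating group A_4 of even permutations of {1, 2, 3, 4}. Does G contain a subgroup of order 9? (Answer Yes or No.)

No

9 does not divide |G| = 12, so by Lagrange no subgroup of order 9 exists.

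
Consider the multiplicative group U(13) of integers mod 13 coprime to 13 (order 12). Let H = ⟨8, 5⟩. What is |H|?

4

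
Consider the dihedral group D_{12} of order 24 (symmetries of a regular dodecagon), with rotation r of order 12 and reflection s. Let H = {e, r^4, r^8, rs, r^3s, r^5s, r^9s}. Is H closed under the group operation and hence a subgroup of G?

|H| = 7 does not divide |G| = 24, so by Lagrange H is not a subgroup.

No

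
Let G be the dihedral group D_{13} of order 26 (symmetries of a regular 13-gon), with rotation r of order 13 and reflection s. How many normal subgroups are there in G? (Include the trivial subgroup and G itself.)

3

G has 16 subgroups. Checking conjugation-invariance by order — order 1: 1/1 normal; order 2: 0/13 normal; order 13: 1/1 normal; order 26: 1/1 normal.
Total normal subgroups: 3.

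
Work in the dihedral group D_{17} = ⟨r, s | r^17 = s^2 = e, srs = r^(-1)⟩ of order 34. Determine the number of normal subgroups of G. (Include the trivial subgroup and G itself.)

3

G has 20 subgroups. Checking conjugation-invariance by order — order 1: 1/1 normal; order 2: 0/17 normal; order 17: 1/1 normal; order 34: 1/1 normal.
Total normal subgroups: 3.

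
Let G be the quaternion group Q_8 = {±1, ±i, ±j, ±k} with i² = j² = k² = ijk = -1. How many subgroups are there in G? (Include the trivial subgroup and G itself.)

6

|G| = 8, so by Lagrange every subgroup order divides 8. Divisors: 1, 2, 4, 8.
Subgroups by order — order 1: 1; order 2: 1; order 4: 3; order 8: 1.
Total: 1 + 1 + 3 + 1 = 6.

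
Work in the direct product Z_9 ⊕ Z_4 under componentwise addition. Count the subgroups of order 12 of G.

|G| = 36 and 12 | 36, so subgroups of order 12 are possible by Lagrange.
The subgroups of order 12 are: {(0,0), (0,1), (0,2), (0,3), (3,0), (3,1), (3,2), (3,3), (6,0), (6,1), (6,2), (6,3)}.
So G has 1 subgroup of order 12.

1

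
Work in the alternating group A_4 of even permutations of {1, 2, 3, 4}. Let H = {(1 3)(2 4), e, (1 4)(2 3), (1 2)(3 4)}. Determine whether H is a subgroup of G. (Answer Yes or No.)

Yes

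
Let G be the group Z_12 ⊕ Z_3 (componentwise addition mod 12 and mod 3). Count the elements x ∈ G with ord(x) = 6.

8

An element (a,b) has order lcm(ord(a), ord(b)); count pairs with lcm equal to 6.
Enumerating gives 8 such elements.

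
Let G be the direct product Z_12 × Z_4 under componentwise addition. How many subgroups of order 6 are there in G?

|G| = 48 and 6 | 48, so subgroups of order 6 are possible by Lagrange.
The subgroups of order 6 are: {(0,0), (0,2), (4,0), (4,2), (8,0), (8,2)}; {(0,0), (2,0), (4,0), (6,0), (8,0), (10,0)}; {(0,0), (2,2), (4,0), (6,2), (8,0), (10,2)}.
So G has 3 subgroups of order 6.

3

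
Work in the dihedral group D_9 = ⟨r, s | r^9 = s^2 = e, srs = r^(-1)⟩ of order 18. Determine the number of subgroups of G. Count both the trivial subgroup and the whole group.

|G| = 18, so by Lagrange every subgroup order divides 18. Divisors: 1, 2, 3, 6, 9, 18.
Subgroups by order — order 1: 1; order 2: 9; order 3: 1; order 6: 3; order 9: 1; order 18: 1.
Total: 1 + 9 + 1 + 3 + 1 + 1 = 16.

16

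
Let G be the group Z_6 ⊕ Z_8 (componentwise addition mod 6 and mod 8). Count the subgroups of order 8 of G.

|G| = 48 and 8 | 48, so subgroups of order 8 are possible by Lagrange.
The subgroups of order 8 are: {(0,0), (0,1), (0,2), (0,3), (0,4), (0,5), (0,6), (0,7)}; {(0,0), (0,2), (0,4), (0,6), (3,0), (3,2), (3,4), (3,6)}; {(0,0), (0,2), (0,4), (0,6), (3,1), (3,3), (3,5), (3,7)}.
So G has 3 subgroups of order 8.

3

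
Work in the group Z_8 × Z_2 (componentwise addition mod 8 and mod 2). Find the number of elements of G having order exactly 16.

0

An element (a,b) has order lcm(ord(a), ord(b)); count pairs with lcm equal to 16.
Enumerating gives 0 such elements.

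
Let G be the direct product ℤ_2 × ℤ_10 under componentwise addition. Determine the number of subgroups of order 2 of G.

3

|G| = 20 and 2 | 20, so subgroups of order 2 are possible by Lagrange.
The subgroups of order 2 are: {(0,0), (0,5)}; {(0,0), (1,0)}; {(0,0), (1,5)}.
So G has 3 subgroups of order 2.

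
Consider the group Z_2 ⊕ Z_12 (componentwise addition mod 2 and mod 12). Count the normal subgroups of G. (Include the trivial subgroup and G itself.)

16

G is abelian, so every subgroup is normal.
G has 16 subgroups in total, hence 16 normal subgroups.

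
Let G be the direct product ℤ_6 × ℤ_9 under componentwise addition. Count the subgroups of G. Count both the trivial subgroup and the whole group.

20

|G| = 54, so by Lagrange every subgroup order divides 54. Divisors: 1, 2, 3, 6, 9, 18, 27, 54.
Subgroups by order — order 1: 1; order 2: 1; order 3: 4; order 6: 4; order 9: 4; order 18: 4; order 27: 1; order 54: 1.
Total: 1 + 1 + 4 + 4 + 4 + 4 + 1 + 1 = 20.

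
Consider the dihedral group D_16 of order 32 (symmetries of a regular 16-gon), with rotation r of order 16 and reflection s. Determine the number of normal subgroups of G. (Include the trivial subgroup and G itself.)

8

G has 36 subgroups. Checking conjugation-invariance by order — order 1: 1/1 normal; order 2: 1/17 normal; order 4: 1/9 normal; order 8: 1/5 normal; order 16: 3/3 normal; order 32: 1/1 normal.
Total normal subgroups: 8.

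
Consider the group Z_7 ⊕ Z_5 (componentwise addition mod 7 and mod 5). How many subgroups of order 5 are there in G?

1

|G| = 35 and 5 | 35, so subgroups of order 5 are possible by Lagrange.
The subgroups of order 5 are: {(0,0), (0,1), (0,2), (0,3), (0,4)}.
So G has 1 subgroup of order 5.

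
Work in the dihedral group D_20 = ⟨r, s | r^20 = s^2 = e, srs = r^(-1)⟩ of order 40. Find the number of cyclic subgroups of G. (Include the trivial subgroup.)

26

Each element a generates a cyclic subgroup ⟨a⟩; distinct elements may generate the same one (a cyclic group of order d has φ(d) generators).
Cyclic subgroups by order — order 1: 1; order 2: 21; order 4: 1; order 5: 1; order 10: 1; order 20: 1.
Total: 26.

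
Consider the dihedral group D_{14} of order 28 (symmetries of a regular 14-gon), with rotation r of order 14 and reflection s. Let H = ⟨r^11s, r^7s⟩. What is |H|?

|⟨r^11s⟩| = 2 and |⟨r^7s⟩| = 2, so |H| is a multiple of lcm(2, 2) = 2 and divides |G| = 28.
Closing under the operation: H = {e, r^2, r^4, r^6, r^8, r^10, r^12, rs, r^3s, r^5s, r^7s, r^9s, r^11s, r^13s}, so |H| = 14.

14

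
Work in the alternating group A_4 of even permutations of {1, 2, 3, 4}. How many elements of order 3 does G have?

8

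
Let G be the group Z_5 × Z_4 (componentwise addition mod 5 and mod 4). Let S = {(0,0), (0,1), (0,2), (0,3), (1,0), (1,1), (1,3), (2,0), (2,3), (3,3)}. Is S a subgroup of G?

(1,1) ∈ S but its inverse (4,3) ∉ S, so S is not a subgroup.

No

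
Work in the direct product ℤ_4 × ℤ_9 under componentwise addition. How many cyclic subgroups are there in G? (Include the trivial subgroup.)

Group the elements of G by the cyclic subgroup they generate; each cyclic subgroup of order d accounts for φ(d) elements.
Cyclic subgroups by order — order 1: 1; order 2: 1; order 3: 1; order 4: 1; order 6: 1; order 9: 1; order 12: 1; order 18: 1; order 36: 1.
Total: 9.

9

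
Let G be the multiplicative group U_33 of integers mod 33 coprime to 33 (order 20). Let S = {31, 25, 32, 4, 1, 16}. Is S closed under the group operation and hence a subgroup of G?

|S| = 6 does not divide |G| = 20, so by Lagrange S is not a subgroup.

No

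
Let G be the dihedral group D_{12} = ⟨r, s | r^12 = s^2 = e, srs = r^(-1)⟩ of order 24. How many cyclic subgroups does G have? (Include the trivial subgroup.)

18

Each element a generates a cyclic subgroup ⟨a⟩; distinct elements may generate the same one (a cyclic group of order d has φ(d) generators).
Cyclic subgroups by order — order 1: 1; order 2: 13; order 3: 1; order 4: 1; order 6: 1; order 12: 1.
Total: 18.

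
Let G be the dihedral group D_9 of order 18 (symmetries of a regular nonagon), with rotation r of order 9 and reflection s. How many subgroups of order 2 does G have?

|G| = 18 and 2 | 18, so subgroups of order 2 are possible by Lagrange.
The subgroups of order 2 are: {e, r^2s}; {e, r^3s}; {e, r^4s}; {e, r^5s}; … (9 in all).
So G has 9 subgroups of order 2.

9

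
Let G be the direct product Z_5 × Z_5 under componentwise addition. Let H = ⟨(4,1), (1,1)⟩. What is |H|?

|⟨(4,1)⟩| = 5 and |⟨(1,1)⟩| = 5, so |H| is a multiple of lcm(5, 5) = 5 and divides |G| = 25.
Closing {(4,1), (1,1)} under the group operation gives all of G, so |H| = 25.

25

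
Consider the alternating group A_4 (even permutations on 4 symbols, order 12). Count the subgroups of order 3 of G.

4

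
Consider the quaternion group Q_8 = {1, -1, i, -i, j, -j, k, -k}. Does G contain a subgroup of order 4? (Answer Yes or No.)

Yes

4 | 8. A subgroup of order 4 is {1, -1, i, -i}.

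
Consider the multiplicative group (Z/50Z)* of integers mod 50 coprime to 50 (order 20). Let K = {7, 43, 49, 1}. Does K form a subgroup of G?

Yes

|K| = 4 divides |G| = 20, consistent with Lagrange.
K contains the identity, every element's inverse is in K, and K is closed under ·: it is a subgroup.
In fact K = ⟨43⟩.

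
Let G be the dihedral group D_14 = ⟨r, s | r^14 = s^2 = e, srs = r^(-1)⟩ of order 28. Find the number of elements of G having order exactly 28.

0

No element of G has order 28 (even though 28 | 28).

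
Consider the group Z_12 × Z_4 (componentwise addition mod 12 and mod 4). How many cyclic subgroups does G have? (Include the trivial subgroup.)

Group the elements of G by the cyclic subgroup they generate; each cyclic subgroup of order d accounts for φ(d) elements.
Cyclic subgroups by order — order 1: 1; order 2: 3; order 3: 1; order 4: 6; order 6: 3; order 12: 6.
Total: 20.

20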